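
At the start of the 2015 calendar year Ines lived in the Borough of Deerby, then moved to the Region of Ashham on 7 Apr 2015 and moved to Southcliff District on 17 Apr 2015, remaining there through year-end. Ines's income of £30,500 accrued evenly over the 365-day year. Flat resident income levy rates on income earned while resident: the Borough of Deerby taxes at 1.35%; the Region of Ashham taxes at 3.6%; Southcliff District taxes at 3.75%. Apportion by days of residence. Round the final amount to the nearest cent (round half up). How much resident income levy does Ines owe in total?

£949.97

The Borough of Deerby, 1 Jan – 6 Apr 2015: 96 days → £30,500 × 1.35% × 96/365 = £108.2959
The Region of Ashham, 7 Apr – 16 Apr 2015: 10 days → £30,500 × 3.6% × 10/365 = £30.0822
Southcliff District, 17 Apr – 31 Dec 2015: 259 days → £30,500 × 3.75% × 259/365 = £811.5925
Total = £949.9705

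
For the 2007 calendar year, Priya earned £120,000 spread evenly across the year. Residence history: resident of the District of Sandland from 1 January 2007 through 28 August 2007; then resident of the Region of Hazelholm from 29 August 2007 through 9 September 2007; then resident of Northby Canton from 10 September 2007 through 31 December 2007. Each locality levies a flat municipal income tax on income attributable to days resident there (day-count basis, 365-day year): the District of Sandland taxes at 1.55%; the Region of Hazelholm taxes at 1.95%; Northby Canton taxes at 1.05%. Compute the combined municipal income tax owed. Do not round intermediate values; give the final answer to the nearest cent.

£1,690.03

The District of Sandland, 1 January – 28 August 2007: 240 days → £120,000 × 1.55% × 240/365 = £1,223.0137
The Region of Hazelholm, 29 August – 9 September 2007: 12 days → £120,000 × 1.95% × 12/365 = £76.9315
Northby Canton, 10 September – 31 December 2007: 113 days → £120,000 × 1.05% × 113/365 = £390.0822
Total = £1,690.0274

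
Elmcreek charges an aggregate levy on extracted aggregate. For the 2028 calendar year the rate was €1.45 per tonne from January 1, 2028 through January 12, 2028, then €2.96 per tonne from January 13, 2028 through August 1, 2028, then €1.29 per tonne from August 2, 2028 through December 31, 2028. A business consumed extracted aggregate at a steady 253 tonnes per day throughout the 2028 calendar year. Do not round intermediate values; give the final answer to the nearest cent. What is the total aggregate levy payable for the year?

€205,284.20

January 1 – January 12, 2028: 12 days × 253 tonnes/day = 3,036 tonnes at €1.45/tonne → €4,402.20
January 13 – August 1, 2028: 202 days × 253 tonnes/day = 51,106 tonnes at €2.96/tonne → €151,273.76
August 2 – December 31, 2028: 152 days × 253 tonnes/day = 38,456 tonnes at €1.29/tonne → €49,608.24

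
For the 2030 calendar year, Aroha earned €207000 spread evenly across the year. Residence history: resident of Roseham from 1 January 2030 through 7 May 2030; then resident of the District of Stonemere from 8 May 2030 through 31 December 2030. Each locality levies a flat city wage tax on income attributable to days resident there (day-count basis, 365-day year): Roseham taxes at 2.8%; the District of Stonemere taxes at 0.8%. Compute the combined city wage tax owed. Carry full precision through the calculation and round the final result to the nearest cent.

€3096.49

Roseham, 1 January – 7 May 2030: 127 days → €207000 × 2.8% × 127/365 = €2016.6904
The District of Stonemere, 8 May – 31 December 2030: 238 days → €207000 × 0.8% × 238/365 = €1079.8027
Total = €3096.4932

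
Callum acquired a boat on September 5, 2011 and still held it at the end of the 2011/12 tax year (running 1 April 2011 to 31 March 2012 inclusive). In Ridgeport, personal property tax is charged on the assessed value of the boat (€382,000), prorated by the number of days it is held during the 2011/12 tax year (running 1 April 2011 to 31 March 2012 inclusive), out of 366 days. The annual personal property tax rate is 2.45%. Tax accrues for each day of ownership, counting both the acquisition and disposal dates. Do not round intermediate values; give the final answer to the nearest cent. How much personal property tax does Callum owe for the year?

€5,344.35

Days held (September 5, 2011 – March 31, 2012): 209 out of 366
Tax = €382,000 × 2.45% × 209/366 = €5,344.3470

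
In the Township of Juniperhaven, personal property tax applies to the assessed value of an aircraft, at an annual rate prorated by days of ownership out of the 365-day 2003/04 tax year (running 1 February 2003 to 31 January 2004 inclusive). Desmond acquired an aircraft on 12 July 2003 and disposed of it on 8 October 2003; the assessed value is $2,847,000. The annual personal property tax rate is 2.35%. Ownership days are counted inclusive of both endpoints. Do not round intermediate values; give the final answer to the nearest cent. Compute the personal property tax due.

Days held (12 July – 8 October 2003): 89 out of 365
Tax = $2,847,000 × 2.35% × 89/365 = $16,313.7000

$16,313.70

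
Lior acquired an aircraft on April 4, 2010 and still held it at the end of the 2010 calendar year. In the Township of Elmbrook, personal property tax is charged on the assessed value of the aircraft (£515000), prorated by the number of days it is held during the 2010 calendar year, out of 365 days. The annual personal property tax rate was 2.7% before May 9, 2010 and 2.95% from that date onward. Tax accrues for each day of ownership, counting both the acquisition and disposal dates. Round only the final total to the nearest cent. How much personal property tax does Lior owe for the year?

£11198.08

April 4 – May 8, 2010: 35 days at 2.7% → £515000 × 2.7% × 35/365 = £1333.3562
May 9 – December 31, 2010: 237 days at 2.95% → £515000 × 2.95% × 237/365 = £9864.7192
Total = £11198.0753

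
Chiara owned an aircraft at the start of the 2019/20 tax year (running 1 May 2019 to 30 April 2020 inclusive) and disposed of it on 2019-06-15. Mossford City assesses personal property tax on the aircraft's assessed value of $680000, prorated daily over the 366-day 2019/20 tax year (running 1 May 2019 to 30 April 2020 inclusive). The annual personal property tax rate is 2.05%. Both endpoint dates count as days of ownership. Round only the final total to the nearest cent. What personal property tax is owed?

Days held (2019-05-01 to 2019-06-15): 46 out of 366
Tax = $680000 × 2.05% × 46/366 = $1752.0219

$1752.02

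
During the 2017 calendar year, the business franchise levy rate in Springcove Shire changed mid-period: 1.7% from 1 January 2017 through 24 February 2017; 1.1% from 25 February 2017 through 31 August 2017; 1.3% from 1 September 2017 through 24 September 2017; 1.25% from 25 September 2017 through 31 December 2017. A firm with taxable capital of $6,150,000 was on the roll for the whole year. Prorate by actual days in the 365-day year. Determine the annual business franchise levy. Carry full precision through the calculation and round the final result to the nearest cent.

$76,495.89

1 January – 24 February 2017: 55 days at 1.7% → $6,150,000 × 1.7% × 55/365 = $15,754.1096
25 February – 31 August 2017: 188 days at 1.1% → $6,150,000 × 1.1% × 188/365 = $34,844.3836
1 September – 24 September 2017: 24 days at 1.3% → $6,150,000 × 1.3% × 24/365 = $5,256.9863
25 September – 31 December 2017: 98 days at 1.25% → $6,150,000 × 1.25% × 98/365 = $20,640.4110
Total = $76,495.8904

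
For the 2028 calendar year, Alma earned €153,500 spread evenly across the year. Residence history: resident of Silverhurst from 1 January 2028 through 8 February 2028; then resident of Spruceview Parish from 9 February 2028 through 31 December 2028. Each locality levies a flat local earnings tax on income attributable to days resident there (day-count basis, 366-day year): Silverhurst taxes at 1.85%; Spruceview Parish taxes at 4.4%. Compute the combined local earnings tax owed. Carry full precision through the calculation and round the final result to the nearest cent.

€6,336.91

Silverhurst, 1 January – 8 February 2028: 39 days → €153,500 × 1.85% × 39/366 = €302.5963
Spruceview Parish, 9 February – 31 December 2028: 327 days → €153,500 × 4.4% × 327/366 = €6,034.3115
Total = €6,336.9078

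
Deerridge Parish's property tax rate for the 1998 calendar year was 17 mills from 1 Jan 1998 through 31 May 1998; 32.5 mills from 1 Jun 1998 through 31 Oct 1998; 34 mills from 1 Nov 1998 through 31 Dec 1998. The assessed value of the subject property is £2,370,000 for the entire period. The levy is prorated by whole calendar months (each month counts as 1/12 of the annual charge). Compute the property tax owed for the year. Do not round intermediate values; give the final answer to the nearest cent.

£62,311.25

1 Jan – 31 May 1998: 5 months at 17 mills → £2,370,000 × 1.7% × 5/12 = £16,787.5000
1 Jun – 31 Oct 1998: 5 months at 32.5 mills → £2,370,000 × 3.25% × 5/12 = £32,093.7500
1 Nov – 31 Dec 1998: 2 months at 34 mills → £2,370,000 × 3.4% × 2/12 = £13,430.0000
Total = £62,311.2500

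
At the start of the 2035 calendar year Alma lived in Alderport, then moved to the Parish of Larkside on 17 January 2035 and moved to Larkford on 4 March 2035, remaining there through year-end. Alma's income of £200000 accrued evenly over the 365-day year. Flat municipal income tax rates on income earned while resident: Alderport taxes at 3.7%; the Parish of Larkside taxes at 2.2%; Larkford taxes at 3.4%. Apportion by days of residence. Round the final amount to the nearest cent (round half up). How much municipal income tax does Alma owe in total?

£6523.84

Alderport, 1 January – 16 January 2035: 16 days → £200000 × 3.7% × 16/365 = £324.3836
The Parish of Larkside, 17 January – 3 March 2035: 46 days → £200000 × 2.2% × 46/365 = £554.5205
Larkford, 4 March – 31 December 2035: 303 days → £200000 × 3.4% × 303/365 = £5644.9315
Total = £6523.8356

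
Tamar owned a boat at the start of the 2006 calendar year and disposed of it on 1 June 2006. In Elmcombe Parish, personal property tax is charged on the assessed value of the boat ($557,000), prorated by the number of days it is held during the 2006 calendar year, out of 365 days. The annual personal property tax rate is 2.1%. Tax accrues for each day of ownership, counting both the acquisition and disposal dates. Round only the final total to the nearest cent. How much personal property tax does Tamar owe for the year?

Days held (1 January – 1 June 2006): 152 out of 365
Tax = $557,000 × 2.1% × 152/365 = $4,871.0795

$4,871.08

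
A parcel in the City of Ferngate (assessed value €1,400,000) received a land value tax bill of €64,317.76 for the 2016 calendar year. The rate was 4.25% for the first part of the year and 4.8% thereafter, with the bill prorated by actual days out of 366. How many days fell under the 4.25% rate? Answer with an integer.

137 days

Let d = days at the first rate; then 366 − d days at the second rate.
€1,400,000 × [4.25%·d + 4.8%·(366−d)] / 366 = €64,317.76
Solving gives d = 137, so the new rate took effect on 17 May 2016.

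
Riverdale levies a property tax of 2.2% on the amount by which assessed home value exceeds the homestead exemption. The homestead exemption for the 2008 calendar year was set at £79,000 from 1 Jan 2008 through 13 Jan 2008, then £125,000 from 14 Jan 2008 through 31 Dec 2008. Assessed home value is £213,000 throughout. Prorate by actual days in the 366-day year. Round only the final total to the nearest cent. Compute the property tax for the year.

1 Jan – 13 Jan 2008: 13 days, exemption £79,000 → (£213,000 − £79,000) × 2.2% × 13/366 = £104.7104
14 Jan – 31 Dec 2008: 353 days, exemption £125,000 → (£213,000 − £125,000) × 2.2% × 353/366 = £1,867.2350
Total = £1,971.9454

£1,971.95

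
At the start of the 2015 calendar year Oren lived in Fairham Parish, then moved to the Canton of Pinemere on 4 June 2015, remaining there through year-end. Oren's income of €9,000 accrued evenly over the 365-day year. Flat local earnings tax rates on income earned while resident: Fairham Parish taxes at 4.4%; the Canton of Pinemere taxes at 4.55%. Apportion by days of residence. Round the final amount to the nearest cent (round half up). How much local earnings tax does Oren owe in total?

Fairham Parish, 1 January – 3 June 2015: 154 days → €9,000 × 4.4% × 154/365 = €167.0795
The Canton of Pinemere, 4 June – 31 December 2015: 211 days → €9,000 × 4.55% × 211/365 = €236.7247
Total = €403.8041

€403.80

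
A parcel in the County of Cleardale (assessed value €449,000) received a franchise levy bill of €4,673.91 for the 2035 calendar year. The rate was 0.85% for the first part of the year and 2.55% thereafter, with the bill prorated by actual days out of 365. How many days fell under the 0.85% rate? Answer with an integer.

Let d = days at the first rate; then 365 − d days at the second rate.
€449,000 × [0.85%·d + 2.55%·(365−d)] / 365 = €4,673.91
Solving gives d = 324, so the new rate took effect on November 21, 2035.

324 days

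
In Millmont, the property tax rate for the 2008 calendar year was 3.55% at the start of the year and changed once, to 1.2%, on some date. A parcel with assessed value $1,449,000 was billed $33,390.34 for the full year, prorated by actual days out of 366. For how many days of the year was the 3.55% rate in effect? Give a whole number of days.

Let d = days at the first rate; then 366 − d days at the second rate.
$1,449,000 × [3.55%·d + 1.2%·(366−d)] / 366 = $33,390.34
Solving gives d = 172, so the new rate took effect on June 21, 2008.

172 days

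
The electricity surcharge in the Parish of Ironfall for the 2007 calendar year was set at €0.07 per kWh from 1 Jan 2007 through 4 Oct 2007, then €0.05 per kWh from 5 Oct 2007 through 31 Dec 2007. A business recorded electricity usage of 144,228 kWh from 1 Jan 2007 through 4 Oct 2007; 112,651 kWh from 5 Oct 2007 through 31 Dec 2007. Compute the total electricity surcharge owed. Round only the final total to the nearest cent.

1 Jan – 4 Oct 2007: 144,228 kWh at €0.07/kWh → €10095.96
5 Oct – 31 Dec 2007: 112,651 kWh at €0.05/kWh → €5632.55

€15728.51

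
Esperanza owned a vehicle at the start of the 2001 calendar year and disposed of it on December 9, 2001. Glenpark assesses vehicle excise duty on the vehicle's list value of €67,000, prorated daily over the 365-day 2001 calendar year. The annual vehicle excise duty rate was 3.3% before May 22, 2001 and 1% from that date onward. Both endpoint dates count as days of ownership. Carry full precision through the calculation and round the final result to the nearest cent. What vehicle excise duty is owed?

€1,224.91

January 1 – May 21, 2001: 141 days at 3.3% → €67,000 × 3.3% × 141/365 = €854.1123
May 22 – December 9, 2001: 202 days at 1% → €67,000 × 1% × 202/365 = €370.7945
Total = €1,224.9068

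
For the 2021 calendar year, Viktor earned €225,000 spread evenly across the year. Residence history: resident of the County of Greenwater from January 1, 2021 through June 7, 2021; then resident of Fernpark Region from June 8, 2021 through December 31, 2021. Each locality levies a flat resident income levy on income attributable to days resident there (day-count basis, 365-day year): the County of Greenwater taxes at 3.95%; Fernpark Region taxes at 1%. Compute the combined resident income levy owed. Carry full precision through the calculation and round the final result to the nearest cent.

€5,123.22

The County of Greenwater, January 1 – June 7, 2021: 158 days → €225,000 × 3.95% × 158/365 = €3,847.1918
Fernpark Region, June 8 – December 31, 2021: 207 days → €225,000 × 1% × 207/365 = €1,276.0274
Total = €5,123.2192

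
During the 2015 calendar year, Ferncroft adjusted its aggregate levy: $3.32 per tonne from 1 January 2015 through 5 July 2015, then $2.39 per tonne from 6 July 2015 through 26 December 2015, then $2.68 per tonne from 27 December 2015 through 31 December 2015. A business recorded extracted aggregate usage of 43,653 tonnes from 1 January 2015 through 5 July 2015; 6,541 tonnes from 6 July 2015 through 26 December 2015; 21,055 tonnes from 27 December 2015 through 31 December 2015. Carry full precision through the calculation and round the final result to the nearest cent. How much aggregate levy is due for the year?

$216988.35

1 January – 5 July 2015: 43,653 tonnes at $3.32/tonne → $144927.96
6 July – 26 December 2015: 6,541 tonnes at $2.39/tonne → $15632.99
27 December – 31 December 2015: 21,055 tonnes at $2.68/tonne → $56427.40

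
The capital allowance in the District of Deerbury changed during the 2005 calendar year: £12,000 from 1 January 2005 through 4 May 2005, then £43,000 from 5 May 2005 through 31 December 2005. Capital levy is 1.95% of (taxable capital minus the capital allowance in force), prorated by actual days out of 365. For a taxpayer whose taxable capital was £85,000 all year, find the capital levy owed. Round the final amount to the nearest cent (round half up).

1 January – 4 May 2005: 124 days, exemption £12,000 → (£85,000 − £12,000) × 1.95% × 124/365 = £483.6000
5 May – 31 December 2005: 241 days, exemption £43,000 → (£85,000 − £43,000) × 1.95% × 241/365 = £540.7644
Total = £1,024.3644

£1,024.36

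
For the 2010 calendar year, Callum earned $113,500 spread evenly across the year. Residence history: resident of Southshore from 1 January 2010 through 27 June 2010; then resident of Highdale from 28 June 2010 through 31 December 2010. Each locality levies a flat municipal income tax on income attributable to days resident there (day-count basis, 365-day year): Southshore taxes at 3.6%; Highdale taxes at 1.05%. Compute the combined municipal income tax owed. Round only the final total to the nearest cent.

$2,603.19

Southshore, 1 January – 27 June 2010: 178 days → $113,500 × 3.6% × 178/365 = $1,992.6247
Highdale, 28 June – 31 December 2010: 187 days → $113,500 × 1.05% × 187/365 = $610.5678
Total = $2,603.1925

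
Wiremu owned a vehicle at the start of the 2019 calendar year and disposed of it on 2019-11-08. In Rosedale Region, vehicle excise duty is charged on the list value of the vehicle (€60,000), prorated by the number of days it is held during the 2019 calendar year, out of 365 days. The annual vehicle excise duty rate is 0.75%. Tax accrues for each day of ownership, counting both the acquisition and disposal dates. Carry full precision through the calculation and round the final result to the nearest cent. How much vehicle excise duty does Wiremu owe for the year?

€384.66

Days held (2019-01-01 to 2019-11-08): 312 out of 365
Tax = €60,000 × 0.75% × 312/365 = €384.6575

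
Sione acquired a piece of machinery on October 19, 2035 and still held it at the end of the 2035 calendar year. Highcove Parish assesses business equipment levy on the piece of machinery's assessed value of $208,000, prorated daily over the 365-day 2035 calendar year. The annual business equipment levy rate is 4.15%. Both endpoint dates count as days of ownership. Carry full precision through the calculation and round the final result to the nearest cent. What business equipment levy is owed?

$1,750.05

Days held (October 19 – December 31, 2035): 74 out of 365
Tax = $208,000 × 4.15% × 74/365 = $1,750.0493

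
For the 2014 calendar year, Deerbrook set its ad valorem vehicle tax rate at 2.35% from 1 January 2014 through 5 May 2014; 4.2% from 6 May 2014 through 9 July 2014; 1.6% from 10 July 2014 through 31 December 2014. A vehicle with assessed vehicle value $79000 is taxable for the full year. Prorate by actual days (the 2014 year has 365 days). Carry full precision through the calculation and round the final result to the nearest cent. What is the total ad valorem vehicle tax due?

1 January – 5 May 2014: 125 days at 2.35% → $79000 × 2.35% × 125/365 = $635.7877
6 May – 9 July 2014: 65 days at 4.2% → $79000 × 4.2% × 65/365 = $590.8767
10 July – 31 December 2014: 175 days at 1.6% → $79000 × 1.6% × 175/365 = $606.0274
Total = $1832.6918

$1832.69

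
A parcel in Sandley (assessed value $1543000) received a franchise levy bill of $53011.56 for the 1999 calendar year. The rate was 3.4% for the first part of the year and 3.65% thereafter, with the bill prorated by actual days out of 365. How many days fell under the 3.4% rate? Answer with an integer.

Let d = days at the first rate; then 365 − d days at the second rate.
$1543000 × [3.4%·d + 3.65%·(365−d)] / 365 = $53011.56
Solving gives d = 313, so the new rate took effect on November 10, 1999.

313 days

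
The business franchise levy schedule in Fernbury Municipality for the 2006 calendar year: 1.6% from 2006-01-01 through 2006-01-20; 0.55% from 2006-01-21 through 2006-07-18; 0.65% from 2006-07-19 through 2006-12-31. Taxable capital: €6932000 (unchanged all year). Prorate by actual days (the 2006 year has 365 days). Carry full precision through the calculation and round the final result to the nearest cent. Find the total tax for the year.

€45266.91

2006-01-01 to 2006-01-20: 20 days at 1.6% → €6932000 × 1.6% × 20/365 = €6077.3699
2006-01-21 to 2006-07-18: 179 days at 0.55% → €6932000 × 0.55% × 179/365 = €18697.4082
2006-07-19 to 2006-12-31: 166 days at 0.65% → €6932000 × 0.65% × 166/365 = €20492.1315
Total = €45266.9096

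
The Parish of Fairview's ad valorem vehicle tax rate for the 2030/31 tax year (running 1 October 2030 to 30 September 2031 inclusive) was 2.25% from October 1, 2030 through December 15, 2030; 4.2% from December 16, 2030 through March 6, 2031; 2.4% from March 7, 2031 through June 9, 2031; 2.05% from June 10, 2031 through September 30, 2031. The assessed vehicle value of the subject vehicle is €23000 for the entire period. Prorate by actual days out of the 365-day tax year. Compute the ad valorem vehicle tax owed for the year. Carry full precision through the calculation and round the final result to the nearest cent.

€611.77

October 1 – December 15, 2030: 76 days at 2.25% → €23000 × 2.25% × 76/365 = €107.7534
December 16, 2030 – March 6, 2031: 81 days at 4.2% → €23000 × 4.2% × 81/365 = €214.3726
March 7 – June 9, 2031: 95 days at 2.4% → €23000 × 2.4% × 95/365 = €143.6712
June 10 – September 30, 2031: 113 days at 2.05% → €23000 × 2.05% × 113/365 = €145.9712
Total = €611.7685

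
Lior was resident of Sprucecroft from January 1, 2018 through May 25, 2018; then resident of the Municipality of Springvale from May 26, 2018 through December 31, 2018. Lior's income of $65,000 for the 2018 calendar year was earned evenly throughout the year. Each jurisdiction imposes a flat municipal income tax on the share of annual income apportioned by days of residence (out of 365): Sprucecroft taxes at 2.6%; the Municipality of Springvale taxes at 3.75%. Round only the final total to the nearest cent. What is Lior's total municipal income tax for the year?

Sprucecroft, January 1 – May 25, 2018: 145 days → $65,000 × 2.6% × 145/365 = $671.3699
The Municipality of Springvale, May 26 – December 31, 2018: 220 days → $65,000 × 3.75% × 220/365 = $1,469.1781
Total = $2,140.5479

$2,140.55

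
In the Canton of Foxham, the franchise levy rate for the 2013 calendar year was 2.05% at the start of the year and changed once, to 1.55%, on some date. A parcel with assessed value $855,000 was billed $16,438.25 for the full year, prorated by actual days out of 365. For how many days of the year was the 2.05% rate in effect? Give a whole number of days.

272 days

Let d = days at the first rate; then 365 − d days at the second rate.
$855,000 × [2.05%·d + 1.55%·(365−d)] / 365 = $16,438.25
Solving gives d = 272, so the new rate took effect on September 30, 2013.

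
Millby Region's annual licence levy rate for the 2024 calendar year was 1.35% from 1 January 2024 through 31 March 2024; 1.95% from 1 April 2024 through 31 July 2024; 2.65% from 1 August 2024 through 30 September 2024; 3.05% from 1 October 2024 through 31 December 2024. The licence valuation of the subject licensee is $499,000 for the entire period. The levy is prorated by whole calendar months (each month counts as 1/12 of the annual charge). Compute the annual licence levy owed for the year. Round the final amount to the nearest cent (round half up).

1 January – 31 March 2024: 3 months at 1.35% → $499,000 × 1.35% × 3/12 = $1,684.1250
1 April – 31 July 2024: 4 months at 1.95% → $499,000 × 1.95% × 4/12 = $3,243.5000
1 August – 30 September 2024: 2 months at 2.65% → $499,000 × 2.65% × 2/12 = $2,203.9167
1 October – 31 December 2024: 3 months at 3.05% → $499,000 × 3.05% × 3/12 = $3,804.8750
Total = $10,936.4167

$10,936.42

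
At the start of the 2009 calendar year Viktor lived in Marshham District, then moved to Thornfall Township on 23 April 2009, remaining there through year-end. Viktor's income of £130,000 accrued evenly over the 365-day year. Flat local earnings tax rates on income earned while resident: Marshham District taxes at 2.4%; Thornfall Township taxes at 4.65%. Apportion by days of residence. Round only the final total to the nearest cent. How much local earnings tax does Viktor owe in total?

£5,147.47

Marshham District, 1 January – 22 April 2009: 112 days → £130,000 × 2.4% × 112/365 = £957.3699
Thornfall Township, 23 April – 31 December 2009: 253 days → £130,000 × 4.65% × 253/365 = £4,190.0959
Total = £5,147.4658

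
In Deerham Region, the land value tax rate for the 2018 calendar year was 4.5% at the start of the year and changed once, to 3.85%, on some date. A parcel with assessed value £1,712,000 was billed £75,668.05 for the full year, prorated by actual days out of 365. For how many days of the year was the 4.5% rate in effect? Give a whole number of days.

Let d = days at the first rate; then 365 − d days at the second rate.
£1,712,000 × [4.5%·d + 3.85%·(365−d)] / 365 = £75,668.05
Solving gives d = 320, so the new rate took effect on November 17, 2018.

320 days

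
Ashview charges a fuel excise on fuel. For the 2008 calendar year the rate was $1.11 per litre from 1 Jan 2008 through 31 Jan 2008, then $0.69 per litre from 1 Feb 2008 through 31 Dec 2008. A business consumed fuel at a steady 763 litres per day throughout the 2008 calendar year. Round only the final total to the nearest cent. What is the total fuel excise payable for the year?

1 Jan – 31 Jan 2008: 31 days × 763 litres/day = 23,653 litres at $1.11/litre → $26,254.83
1 Feb – 31 Dec 2008: 335 days × 763 litres/day = 255,605 litres at $0.69/litre → $176,367.45

$202,622.28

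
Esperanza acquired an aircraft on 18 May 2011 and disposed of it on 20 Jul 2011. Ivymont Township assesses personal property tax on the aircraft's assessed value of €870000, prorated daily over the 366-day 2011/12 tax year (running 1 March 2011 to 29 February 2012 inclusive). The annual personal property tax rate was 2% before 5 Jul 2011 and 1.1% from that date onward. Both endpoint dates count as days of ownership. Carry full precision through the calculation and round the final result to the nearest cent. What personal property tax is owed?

18 May – 4 Jul 2011: 48 days at 2% → €870000 × 2% × 48/366 = €2281.9672
5 Jul – 20 Jul 2011: 16 days at 1.1% → €870000 × 1.1% × 16/366 = €418.3607
Total = €2700.3279

€2700.33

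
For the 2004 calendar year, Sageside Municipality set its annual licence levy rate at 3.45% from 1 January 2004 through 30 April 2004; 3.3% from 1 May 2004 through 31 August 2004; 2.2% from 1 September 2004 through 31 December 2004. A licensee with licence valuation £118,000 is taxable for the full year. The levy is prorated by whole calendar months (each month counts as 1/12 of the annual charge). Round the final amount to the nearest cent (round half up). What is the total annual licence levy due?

£3,520.33

1 January – 30 April 2004: 4 months at 3.45% → £118,000 × 3.45% × 4/12 = £1,357.0000
1 May – 31 August 2004: 4 months at 3.3% → £118,000 × 3.3% × 4/12 = £1,298.0000
1 September – 31 December 2004: 4 months at 2.2% → £118,000 × 2.2% × 4/12 = £865.3333
Total = £3,520.3333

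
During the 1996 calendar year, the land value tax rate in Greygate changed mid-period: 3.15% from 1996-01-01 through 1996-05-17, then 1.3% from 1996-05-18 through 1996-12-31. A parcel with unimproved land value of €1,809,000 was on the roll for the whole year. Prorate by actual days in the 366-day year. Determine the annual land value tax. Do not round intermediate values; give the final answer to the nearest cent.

€36,135.52

1996-01-01 to 1996-05-17: 138 days at 3.15% → €1,809,000 × 3.15% × 138/366 = €21,485.5820
1996-05-18 to 1996-12-31: 228 days at 1.3% → €1,809,000 × 1.3% × 228/366 = €14,649.9344
Total = €36,135.5164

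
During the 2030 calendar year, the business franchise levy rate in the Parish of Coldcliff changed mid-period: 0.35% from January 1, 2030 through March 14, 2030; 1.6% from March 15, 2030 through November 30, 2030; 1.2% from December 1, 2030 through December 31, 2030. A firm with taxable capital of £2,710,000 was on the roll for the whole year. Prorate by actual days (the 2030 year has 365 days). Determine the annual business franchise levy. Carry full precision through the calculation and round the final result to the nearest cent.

£35,664.34

January 1 – March 14, 2030: 73 days at 0.35% → £2,710,000 × 0.35% × 73/365 = £1,897.0000
March 15 – November 30, 2030: 261 days at 1.6% → £2,710,000 × 1.6% × 261/365 = £31,005.3699
December 1 – December 31, 2030: 31 days at 1.2% → £2,710,000 × 1.2% × 31/365 = £2,761.9726
Total = £35,664.3425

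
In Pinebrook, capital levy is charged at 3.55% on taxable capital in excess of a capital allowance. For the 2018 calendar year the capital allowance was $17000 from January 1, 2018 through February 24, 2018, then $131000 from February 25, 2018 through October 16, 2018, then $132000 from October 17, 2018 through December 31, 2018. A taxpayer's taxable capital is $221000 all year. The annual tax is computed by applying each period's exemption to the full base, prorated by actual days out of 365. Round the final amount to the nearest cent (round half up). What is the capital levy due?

January 1 – February 24, 2018: 55 days, exemption $17000 → ($221000 − $17000) × 3.55% × 55/365 = $1091.2603
February 25 – October 16, 2018: 234 days, exemption $131000 → ($221000 − $131000) × 3.55% × 234/365 = $2048.3014
October 17 – December 31, 2018: 76 days, exemption $132000 → ($221000 − $132000) × 3.55% × 76/365 = $657.8685
Total = $3797.4301

$3797.43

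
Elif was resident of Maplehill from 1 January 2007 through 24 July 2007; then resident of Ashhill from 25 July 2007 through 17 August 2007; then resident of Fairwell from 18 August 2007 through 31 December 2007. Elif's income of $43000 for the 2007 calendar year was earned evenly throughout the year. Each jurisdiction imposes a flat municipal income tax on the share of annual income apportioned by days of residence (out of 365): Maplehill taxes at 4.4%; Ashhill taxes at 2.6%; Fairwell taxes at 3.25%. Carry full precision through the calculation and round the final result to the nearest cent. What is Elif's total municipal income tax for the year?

Maplehill, 1 January – 24 July 2007: 205 days → $43000 × 4.4% × 205/365 = $1062.6301
Ashhill, 25 July – 17 August 2007: 24 days → $43000 × 2.6% × 24/365 = $73.5123
Fairwell, 18 August – 31 December 2007: 136 days → $43000 × 3.25% × 136/365 = $520.7123
Total = $1656.8548

$1656.85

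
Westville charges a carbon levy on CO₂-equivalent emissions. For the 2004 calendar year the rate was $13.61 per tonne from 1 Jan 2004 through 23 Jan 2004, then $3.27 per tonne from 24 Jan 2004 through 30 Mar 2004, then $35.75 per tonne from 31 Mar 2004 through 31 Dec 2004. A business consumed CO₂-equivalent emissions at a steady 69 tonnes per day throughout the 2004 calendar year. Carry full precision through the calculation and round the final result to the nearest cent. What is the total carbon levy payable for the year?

1 Jan – 23 Jan 2004: 23 days × 69 tonnes/day = 1,587 tonnes at $13.61/tonne → $21,599.07
24 Jan – 30 Mar 2004: 67 days × 69 tonnes/day = 4,623 tonnes at $3.27/tonne → $15,117.21
31 Mar – 31 Dec 2004: 276 days × 69 tonnes/day = 19,044 tonnes at $35.75/tonne → $680,823.00

$717,539.28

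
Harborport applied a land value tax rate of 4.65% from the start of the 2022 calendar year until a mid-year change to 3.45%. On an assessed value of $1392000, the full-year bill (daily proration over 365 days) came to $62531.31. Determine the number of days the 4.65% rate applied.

Let d = days at the first rate; then 365 − d days at the second rate.
$1392000 × [4.65%·d + 3.45%·(365−d)] / 365 = $62531.31
Solving gives d = 317, so the new rate took effect on 14 November 2022.

317 days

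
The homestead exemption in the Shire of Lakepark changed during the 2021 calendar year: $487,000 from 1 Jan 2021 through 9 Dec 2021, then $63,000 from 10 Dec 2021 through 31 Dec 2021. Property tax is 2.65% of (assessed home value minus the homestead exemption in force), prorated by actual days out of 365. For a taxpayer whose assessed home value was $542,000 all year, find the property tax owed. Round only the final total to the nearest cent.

1 Jan – 9 Dec 2021: 343 days, exemption $487,000 → ($542,000 − $487,000) × 2.65% × 343/365 = $1,369.6507
10 Dec – 31 Dec 2021: 22 days, exemption $63,000 → ($542,000 − $63,000) × 2.65% × 22/365 = $765.0877
Total = $2,134.7384

$2,134.74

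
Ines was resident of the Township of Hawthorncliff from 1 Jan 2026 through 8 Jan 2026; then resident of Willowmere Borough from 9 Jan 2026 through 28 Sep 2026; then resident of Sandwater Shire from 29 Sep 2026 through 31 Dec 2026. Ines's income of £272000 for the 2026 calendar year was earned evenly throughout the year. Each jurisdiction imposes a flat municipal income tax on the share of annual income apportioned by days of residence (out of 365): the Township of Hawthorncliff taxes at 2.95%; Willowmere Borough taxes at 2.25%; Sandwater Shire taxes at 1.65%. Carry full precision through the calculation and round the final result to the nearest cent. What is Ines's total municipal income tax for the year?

The Township of Hawthorncliff, 1 Jan – 8 Jan 2026: 8 days → £272000 × 2.95% × 8/365 = £175.8685
Willowmere Borough, 9 Jan – 28 Sep 2026: 263 days → £272000 × 2.25% × 263/365 = £4409.7534
Sandwater Shire, 29 Sep – 31 Dec 2026: 94 days → £272000 × 1.65% × 94/365 = £1155.8137
Total = £5741.4356

£5741.44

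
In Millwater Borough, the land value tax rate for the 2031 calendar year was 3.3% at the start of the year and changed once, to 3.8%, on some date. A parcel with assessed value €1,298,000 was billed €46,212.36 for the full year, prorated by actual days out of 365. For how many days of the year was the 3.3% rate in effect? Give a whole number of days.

175 days

Let d = days at the first rate; then 365 − d days at the second rate.
€1,298,000 × [3.3%·d + 3.8%·(365−d)] / 365 = €46,212.36
Solving gives d = 175, so the new rate took effect on June 25, 2031.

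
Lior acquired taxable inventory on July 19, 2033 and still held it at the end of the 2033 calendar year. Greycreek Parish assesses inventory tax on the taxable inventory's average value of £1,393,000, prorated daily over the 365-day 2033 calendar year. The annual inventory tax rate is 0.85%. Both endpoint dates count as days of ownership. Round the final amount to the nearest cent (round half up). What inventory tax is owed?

Days held (July 19 – December 31, 2033): 166 out of 365
Tax = £1,393,000 × 0.85% × 166/365 = £5,384.9945

£5,384.99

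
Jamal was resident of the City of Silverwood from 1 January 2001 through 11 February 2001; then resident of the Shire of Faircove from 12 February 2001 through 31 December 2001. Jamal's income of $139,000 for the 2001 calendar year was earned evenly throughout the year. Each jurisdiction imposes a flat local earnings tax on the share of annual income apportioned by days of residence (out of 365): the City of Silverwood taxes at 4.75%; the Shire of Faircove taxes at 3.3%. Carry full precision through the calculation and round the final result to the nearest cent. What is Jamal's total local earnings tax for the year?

The City of Silverwood, 1 January – 11 February 2001: 42 days → $139,000 × 4.75% × 42/365 = $759.7397
The Shire of Faircove, 12 February – 31 December 2001: 323 days → $139,000 × 3.3% × 323/365 = $4,059.1808
Total = $4,818.9205

$4,818.92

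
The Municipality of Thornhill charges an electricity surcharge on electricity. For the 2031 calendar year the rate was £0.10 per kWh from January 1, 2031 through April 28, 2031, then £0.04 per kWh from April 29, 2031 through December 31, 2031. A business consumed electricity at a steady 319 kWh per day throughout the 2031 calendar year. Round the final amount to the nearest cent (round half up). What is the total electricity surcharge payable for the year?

£6,915.92

January 1 – April 28, 2031: 118 days × 319 kWh/day = 37,642 kWh at £0.10/kWh → £3,764.20
April 29 – December 31, 2031: 247 days × 319 kWh/day = 78,793 kWh at £0.04/kWh → £3,151.72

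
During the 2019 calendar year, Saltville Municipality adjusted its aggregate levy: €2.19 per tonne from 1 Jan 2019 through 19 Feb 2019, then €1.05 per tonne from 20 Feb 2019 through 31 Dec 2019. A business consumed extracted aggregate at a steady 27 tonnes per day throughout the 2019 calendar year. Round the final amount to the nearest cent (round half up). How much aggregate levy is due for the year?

€11886.75

1 Jan – 19 Feb 2019: 50 days × 27 tonnes/day = 1,350 tonnes at €2.19/tonne → €2956.50
20 Feb – 31 Dec 2019: 315 days × 27 tonnes/day = 8,505 tonnes at €1.05/tonne → €8930.25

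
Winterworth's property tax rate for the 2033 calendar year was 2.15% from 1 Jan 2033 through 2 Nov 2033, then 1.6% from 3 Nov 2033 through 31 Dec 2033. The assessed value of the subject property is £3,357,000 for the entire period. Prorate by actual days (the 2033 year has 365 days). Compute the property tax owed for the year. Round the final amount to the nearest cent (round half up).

1 Jan – 2 Nov 2033: 306 days at 2.15% → £3,357,000 × 2.15% × 306/365 = £60,508.7753
3 Nov – 31 Dec 2033: 59 days at 1.6% → £3,357,000 × 1.6% × 59/365 = £8,682.2137
Total = £69,190.9890

£69,190.99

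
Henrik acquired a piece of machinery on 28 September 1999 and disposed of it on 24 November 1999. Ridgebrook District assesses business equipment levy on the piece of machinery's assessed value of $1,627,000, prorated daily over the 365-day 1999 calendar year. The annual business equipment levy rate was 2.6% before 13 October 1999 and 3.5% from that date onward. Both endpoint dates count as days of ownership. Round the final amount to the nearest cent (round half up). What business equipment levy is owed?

28 September – 12 October 1999: 15 days at 2.6% → $1,627,000 × 2.6% × 15/365 = $1,738.4384
13 October – 24 November 1999: 43 days at 3.5% → $1,627,000 × 3.5% × 43/365 = $6,708.5890
Total = $8,447.0274

$8,447.03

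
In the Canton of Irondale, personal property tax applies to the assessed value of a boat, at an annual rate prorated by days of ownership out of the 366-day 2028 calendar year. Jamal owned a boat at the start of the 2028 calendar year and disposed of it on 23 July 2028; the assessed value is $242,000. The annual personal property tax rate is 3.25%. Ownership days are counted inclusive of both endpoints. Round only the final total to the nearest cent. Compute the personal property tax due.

Days held (1 January – 23 July 2028): 205 out of 366
Tax = $242,000 × 3.25% × 205/366 = $4,405.2596

$4,405.26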